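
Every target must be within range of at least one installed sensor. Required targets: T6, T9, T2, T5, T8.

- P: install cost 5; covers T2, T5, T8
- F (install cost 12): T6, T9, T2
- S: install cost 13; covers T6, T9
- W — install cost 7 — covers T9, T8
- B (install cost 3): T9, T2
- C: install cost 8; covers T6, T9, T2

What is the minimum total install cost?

The greedy cost-per-new-target heuristic would pick B, P, and C for 16, but a cheaper cover exists.
Choose P and C: together they cover T6, T9, T2, T5, T8 — every target.
Total install cost: 5 + 8 = 13.
No cover costs less than 13.

13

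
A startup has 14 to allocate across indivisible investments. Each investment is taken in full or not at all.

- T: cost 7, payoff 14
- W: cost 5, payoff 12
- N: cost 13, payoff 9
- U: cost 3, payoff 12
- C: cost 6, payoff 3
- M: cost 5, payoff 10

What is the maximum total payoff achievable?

Take W, U, and M: cost 5 + 3 + 5 = 13 ≤ 14, payoff 12 + 12 + 10 = 34.
No other feasible combination does better.

34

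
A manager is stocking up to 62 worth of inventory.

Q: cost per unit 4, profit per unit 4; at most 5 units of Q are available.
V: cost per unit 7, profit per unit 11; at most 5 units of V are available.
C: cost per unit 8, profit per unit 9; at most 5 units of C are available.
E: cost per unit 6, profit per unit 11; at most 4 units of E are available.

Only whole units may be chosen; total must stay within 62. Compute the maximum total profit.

This is a bounded integer knapsack.
Take 5×V and 4×E: cost 59 ≤ 62, profit 5·11 + 4·11 = 99.
E has the best ratio (11/6) and is taken to its limit of 4; remaining capacity is filled optimally with the others.

99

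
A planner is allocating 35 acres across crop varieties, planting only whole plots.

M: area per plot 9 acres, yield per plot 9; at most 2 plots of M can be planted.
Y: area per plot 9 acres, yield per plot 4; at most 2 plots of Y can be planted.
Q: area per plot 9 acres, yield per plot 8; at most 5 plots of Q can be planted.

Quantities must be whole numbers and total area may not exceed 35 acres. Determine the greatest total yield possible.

M has the best ratio (9/9); taking only M gives at most 2×9 = 18 (stopped by the supply cap of 2).
Mixing does better — 2×M and 1×Q: area 27 ≤ 35, yield 2·9 + 1·8 = 26.

26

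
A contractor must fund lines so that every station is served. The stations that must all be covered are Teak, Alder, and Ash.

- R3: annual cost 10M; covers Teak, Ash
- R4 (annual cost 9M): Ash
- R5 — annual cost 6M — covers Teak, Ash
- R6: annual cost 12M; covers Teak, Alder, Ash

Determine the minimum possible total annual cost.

This is an integer covering problem.
The greedy cost-per-new-station heuristic would pick R5 and R6 for 18, but a cheaper cover exists.
R6 alone covers Teak, Alder, Ash — every station.
Total annual cost: 12.
No cover costs less than 12.

12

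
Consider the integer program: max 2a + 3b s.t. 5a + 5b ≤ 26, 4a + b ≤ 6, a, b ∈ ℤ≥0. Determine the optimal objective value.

The continuous relaxation peaks at (0, 5.2) with value 15.60; rounding to a feasible lattice point costs some objective.
(a,b)=(0,5): 5·0+5·5=25≤26, 4·0+1·5=5≤6, objective 15.
(a,b)=(0,4): 5·0+5·4=20≤26, 4·0+1·4=4≤6, objective 12.
No feasible integer point exceeds 15.

15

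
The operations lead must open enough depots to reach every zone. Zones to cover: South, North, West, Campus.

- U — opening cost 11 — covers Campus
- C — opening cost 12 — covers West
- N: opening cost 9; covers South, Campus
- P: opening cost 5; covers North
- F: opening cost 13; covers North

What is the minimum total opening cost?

26

This is a weighted set-cover instance.
Choose C, N, and P: together they cover South, North, West, Campus — every zone.
Total opening cost: 12 + 9 + 5 = 26.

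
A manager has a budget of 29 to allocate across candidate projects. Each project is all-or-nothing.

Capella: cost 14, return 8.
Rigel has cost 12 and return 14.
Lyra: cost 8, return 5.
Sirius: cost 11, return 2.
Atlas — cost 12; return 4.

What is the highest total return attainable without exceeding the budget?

Allowing fractional choices, the relaxed optimum would be about 24.1, but projects are indivisible.
Capella + Rigel: cost 14 + 12 = 26 ≤ 29, return 8 + 14 = 22.
Rigel + Lyra: cost 12 + 8 = 20 ≤ 29, return 14 + 5 = 19.
Best is Capella and Rigel with total return 22.

22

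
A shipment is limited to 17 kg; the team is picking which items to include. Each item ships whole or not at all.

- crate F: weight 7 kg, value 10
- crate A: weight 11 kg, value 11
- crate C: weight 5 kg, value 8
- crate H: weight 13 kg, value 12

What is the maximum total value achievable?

This is a 0-1 knapsack instance.
Allowing fractional choices, the relaxed optimum would be about 23.0, but items are indivisible.
crate A + crate C: weight 11 + 5 = 16 ≤ 17, value 11 + 8 = 19.
crate F + crate C: weight 7 + 5 = 12 ≤ 17, value 10 + 8 = 18.
crate H: weight 13 ≤ 17, value 12.
Best is crate A and crate C with total value 19.

19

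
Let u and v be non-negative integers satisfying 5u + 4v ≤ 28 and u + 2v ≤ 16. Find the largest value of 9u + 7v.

50

(u,v)=(4,2): 5·4+4·2=28≤28, 1·4+2·2=8≤16, objective 50.
(u,v)=(3,3): 5·3+4·3=27≤28, 1·3+2·3=9≤16, objective 48.
The best lattice point is (4,2), giving 50.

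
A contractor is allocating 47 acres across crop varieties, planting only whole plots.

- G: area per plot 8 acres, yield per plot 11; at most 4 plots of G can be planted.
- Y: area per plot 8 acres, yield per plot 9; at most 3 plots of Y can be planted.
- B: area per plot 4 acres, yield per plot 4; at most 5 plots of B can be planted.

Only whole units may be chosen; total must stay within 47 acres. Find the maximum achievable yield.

G has the best ratio (11/8); taking only G gives at most 4×11 = 44 (stopped by the supply cap of 4).
Mixing does better — 4×G, 1×Y, and 1×B: area 44 ≤ 47, yield 4·11 + 1·9 + 1·4 = 57.

57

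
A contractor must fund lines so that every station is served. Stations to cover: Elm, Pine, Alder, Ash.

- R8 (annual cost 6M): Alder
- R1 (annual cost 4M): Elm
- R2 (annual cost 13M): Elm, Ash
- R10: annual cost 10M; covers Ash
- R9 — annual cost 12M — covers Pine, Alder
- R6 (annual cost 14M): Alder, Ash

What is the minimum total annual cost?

Choose R2 and R9: together they cover Elm, Pine, Alder, Ash — every station.
Total annual cost: 13 + 12 = 25.

25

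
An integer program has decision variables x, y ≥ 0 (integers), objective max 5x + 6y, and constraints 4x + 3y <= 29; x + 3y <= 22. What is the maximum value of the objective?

The continuous relaxation peaks at (2.33, 6.56) with value 51.00; rounding to a feasible lattice point costs some objective.
(x,y)=(1,7): 4·1+3·7=25≤29, 1·1+3·7=22≤22, objective 47.
(x,y)=(2,6): 4·2+3·6=26≤29, 1·2+3·6=20≤22, objective 46.
No feasible integer point exceeds 47.

47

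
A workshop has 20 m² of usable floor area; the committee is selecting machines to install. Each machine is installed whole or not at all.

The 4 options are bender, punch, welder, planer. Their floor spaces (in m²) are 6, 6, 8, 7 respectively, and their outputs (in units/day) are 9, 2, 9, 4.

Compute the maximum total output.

20

Take bender, punch, and welder: floor space 6 + 6 + 8 = 20 ≤ 20, output 9 + 2 + 9 = 20.
No other feasible combination does better.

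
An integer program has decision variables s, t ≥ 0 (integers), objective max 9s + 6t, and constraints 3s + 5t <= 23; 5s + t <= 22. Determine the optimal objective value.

48

(s,t)=(4,2) is feasible, giving 48.
(s,t)=(4,1) is feasible, giving 42.
Maximum is 48 at (s,t)=(4,2).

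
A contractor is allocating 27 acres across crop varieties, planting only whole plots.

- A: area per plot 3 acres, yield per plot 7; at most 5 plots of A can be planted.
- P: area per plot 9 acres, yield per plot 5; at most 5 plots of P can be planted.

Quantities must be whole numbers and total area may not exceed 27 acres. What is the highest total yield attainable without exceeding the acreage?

40

This is a bounded integer knapsack.
Take 5×A and 1×P: area 24 ≤ 27, yield 5·7 + 1·5 = 40.
A has the best ratio (7/3) and is taken to its limit of 5; remaining capacity is filled optimally with the others.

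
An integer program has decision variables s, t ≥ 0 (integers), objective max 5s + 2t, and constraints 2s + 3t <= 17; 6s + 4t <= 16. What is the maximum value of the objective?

12

Relaxing integrality, the LP optimum is 13.33 at (s,t) = (2.67, 0), which is not an integer point.
(s,t)=(2,1) is feasible, giving 12.
(s,t)=(2,0) is feasible, giving 10.
(s,t)=(1,2) is feasible, giving 9.
The best lattice point is (2,1), giving 12.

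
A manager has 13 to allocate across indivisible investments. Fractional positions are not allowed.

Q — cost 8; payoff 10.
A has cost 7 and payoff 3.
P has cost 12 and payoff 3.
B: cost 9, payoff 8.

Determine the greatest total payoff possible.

This is an integer program with binary decision variables.
Allowing fractional choices, the relaxed optimum would be about 14.4, but investments are indivisible.
Q: cost 8 ≤ 13, payoff 10.
B: cost 9 ≤ 13, payoff 8.
Best is Q with total payoff 10.

10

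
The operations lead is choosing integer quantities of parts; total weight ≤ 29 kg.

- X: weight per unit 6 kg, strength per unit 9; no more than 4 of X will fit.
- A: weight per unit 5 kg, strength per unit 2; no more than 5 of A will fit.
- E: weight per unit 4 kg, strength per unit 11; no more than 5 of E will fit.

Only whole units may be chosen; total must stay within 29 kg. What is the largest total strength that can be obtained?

64

Take 1×X and 5×E: weight 26 ≤ 29, strength 1·9 + 5·11 = 64.
E has the best ratio (11/4) and is taken to its limit of 5; remaining capacity is filled optimally with the others.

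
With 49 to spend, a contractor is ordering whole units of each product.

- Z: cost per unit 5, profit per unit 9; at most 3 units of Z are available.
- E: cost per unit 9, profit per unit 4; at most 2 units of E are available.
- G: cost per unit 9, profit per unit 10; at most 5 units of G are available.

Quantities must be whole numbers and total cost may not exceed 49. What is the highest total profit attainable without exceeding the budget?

58

Z has the best ratio (9/5); taking only Z gives at most 3×9 = 27 (stopped by the supply cap of 3).
Mixing does better — 2×Z and 4×G: cost 46 ≤ 49, profit 2·9 + 4·10 = 58.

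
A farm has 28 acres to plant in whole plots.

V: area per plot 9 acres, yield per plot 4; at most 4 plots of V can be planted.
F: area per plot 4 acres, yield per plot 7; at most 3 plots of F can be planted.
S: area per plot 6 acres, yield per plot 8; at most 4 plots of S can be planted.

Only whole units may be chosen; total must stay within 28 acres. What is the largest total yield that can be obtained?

Take 1×F and 4×S: area 28 ≤ 28, yield 1·7 + 4·8 = 39.
No other integer combination yields more.

39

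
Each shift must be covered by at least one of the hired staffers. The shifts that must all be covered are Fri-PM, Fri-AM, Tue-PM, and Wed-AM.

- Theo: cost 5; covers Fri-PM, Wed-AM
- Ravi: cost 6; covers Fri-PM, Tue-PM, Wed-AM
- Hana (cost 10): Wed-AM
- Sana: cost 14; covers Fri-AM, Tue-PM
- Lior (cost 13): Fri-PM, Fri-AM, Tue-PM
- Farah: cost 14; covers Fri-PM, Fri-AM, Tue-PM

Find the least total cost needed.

The greedy cost-per-new-shift heuristic would pick Ravi and Lior for 19, but a cheaper cover exists.
Choose Theo and Lior: together they cover Fri-PM, Fri-AM, Tue-PM, Wed-AM — every shift.
Total cost: 5 + 13 = 18.
No cover costs less than 18.

18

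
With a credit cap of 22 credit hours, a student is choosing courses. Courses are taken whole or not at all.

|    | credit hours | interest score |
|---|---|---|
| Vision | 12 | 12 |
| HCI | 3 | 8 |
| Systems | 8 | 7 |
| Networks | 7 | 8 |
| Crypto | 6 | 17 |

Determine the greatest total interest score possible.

37

Vision + HCI + Crypto: credit hours 12 + 3 + 6 = 21 ≤ 22, interest score 12 + 8 + 17 = 37.
HCI + Networks + Crypto: credit hours 3 + 7 + 6 = 16 ≤ 22, interest score 8 + 8 + 17 = 33.
Best is Vision, HCI, and Crypto with total interest score 37.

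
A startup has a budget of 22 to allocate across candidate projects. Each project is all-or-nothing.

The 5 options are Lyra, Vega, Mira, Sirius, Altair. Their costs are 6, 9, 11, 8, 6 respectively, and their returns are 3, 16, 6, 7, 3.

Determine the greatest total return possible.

This is a 0-1 knapsack instance.
Take Vega and Sirius: cost 9 + 8 = 17 ≤ 22, return 16 + 7 = 23.
No other feasible combination does better.

23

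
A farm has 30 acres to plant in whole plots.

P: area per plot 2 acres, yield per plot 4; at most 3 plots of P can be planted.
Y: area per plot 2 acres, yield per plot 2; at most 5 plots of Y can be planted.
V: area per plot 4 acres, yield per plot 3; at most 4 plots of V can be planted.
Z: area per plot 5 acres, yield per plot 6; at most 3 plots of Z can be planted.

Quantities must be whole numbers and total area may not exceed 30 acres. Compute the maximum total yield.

This is a bounded integer knapsack.
Take 3×P, 4×Y, and 3×Z: area 29 ≤ 30, yield 3·4 + 4·2 + 3·6 = 38.
P has the best ratio (4/2) and is taken to its limit of 3; remaining capacity is filled optimally with the others.

38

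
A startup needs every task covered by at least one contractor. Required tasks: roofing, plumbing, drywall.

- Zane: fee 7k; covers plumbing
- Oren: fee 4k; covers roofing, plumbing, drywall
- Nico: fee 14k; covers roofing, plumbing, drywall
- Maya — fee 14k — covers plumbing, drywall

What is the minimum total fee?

4

Oren alone covers roofing, plumbing, drywall — every task.
Total fee: 4.
No cover costs less than 4.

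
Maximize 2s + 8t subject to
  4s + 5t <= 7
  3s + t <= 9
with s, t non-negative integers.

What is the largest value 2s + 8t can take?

8

The continuous relaxation peaks at (0, 1.4) with value 11.20; rounding to a feasible lattice point costs some objective.
(s,t)=(0,1): 4·0+5·1=5≤7, 3·0+1·1=1≤9, objective 8.
(s,t)=(1,0): 4·1+5·0=4≤7, 3·1+1·0=3≤9, objective 2.
(s,t)=(0,0): 4·0+5·0=0≤7, 3·0+1·0=0≤9, objective 0.
No feasible integer point exceeds 8.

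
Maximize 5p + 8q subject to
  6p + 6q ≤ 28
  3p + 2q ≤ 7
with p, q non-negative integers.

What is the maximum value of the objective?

Relaxing integrality, the LP optimum is 28.00 at (p,q) = (0, 3.5), which is not an integer point.
(p,q)=(0,3): 6·0+6·3=18≤28, 3·0+2·3=6≤7, objective 24.
(p,q)=(1,2): 6·1+6·2=18≤28, 3·1+2·2=7≤7, objective 21.
The best lattice point is (0,3), giving 24.

24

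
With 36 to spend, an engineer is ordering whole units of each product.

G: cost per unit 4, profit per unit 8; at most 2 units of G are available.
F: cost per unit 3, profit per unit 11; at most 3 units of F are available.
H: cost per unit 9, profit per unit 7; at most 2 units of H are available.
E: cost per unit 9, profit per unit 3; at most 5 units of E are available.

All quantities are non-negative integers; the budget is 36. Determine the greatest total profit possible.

63

This is a bounded integer knapsack.
2×G, 3×F, and 2×H: cost 35 ≤ 36, profit 2·8 + 3·11 + 2·7 = 63.
2×G, 3×F, 1×H, and 1×E: cost 35 ≤ 36, profit 2·8 + 3·11 + 1·7 + 1·3 = 59.
Best is 63.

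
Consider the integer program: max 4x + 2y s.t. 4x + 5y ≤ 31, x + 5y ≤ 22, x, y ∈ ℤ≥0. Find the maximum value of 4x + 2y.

28

(x,y)=(7,0): 4·7+5·0=28≤31, 1·7+5·0=7≤22, objective 28.
(x,y)=(6,1): 4·6+5·1=29≤31, 1·6+5·1=11≤22, objective 26.
(x,y)=(6,0): 4·6+5·0=24≤31, 1·6+5·0=6≤22, objective 24.
No feasible integer point exceeds 28.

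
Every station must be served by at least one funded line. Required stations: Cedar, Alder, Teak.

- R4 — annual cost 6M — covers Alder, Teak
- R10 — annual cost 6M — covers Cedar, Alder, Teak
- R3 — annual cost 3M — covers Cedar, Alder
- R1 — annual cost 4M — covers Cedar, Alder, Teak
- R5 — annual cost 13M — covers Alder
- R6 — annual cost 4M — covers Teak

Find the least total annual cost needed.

4

R1 alone covers Cedar, Alder, Teak — every station.
Total annual cost: 4.
No cover costs less than 4.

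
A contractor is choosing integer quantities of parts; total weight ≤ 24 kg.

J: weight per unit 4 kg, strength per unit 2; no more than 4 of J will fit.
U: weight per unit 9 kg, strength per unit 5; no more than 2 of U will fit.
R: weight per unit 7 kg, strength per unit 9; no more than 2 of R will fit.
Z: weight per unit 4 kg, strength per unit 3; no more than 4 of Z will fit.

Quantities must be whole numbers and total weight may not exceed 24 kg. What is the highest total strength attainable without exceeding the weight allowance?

This is a bounded integer knapsack.
R has the best ratio (9/7); taking only R gives at most 2×9 = 18 (stopped by the supply cap of 2).
Mixing does better — 2×R and 2×Z: weight 22 ≤ 24, strength 2·9 + 2·3 = 24.

24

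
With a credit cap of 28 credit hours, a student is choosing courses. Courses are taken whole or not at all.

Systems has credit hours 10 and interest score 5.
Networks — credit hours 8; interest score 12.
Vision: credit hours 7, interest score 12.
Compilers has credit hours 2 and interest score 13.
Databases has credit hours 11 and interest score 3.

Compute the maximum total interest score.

42

Networks + Vision + Compilers + Databases: credit hours 8 + 7 + 2 + 11 = 28 ≤ 28, interest score 12 + 12 + 13 + 3 = 40.
Networks + Vision + Compilers: credit hours 8 + 7 + 2 = 17 ≤ 28, interest score 12 + 12 + 13 = 37.
Systems + Networks + Vision + Compilers: credit hours 10 + 8 + 7 + 2 = 27 ≤ 28, interest score 5 + 12 + 12 + 13 = 42.
Best is Systems, Networks, Vision, and Compilers with total interest score 42.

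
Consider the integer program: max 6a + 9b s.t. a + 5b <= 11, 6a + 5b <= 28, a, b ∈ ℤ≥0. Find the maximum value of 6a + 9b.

27

The continuous relaxation peaks at (3.4, 1.52) with value 34.08; rounding to a feasible lattice point costs some objective.
(a,b)=(3,1): 1·3+5·1=8≤11, 6·3+5·1=23≤28, objective 27.
(a,b)=(4,0): 1·4+5·0=4≤11, 6·4+5·0=24≤28, objective 24.
(a,b)=(2,1): 1·2+5·1=7≤11, 6·2+5·1=17≤28, objective 21.
Maximum is 27 at (a,b)=(3,1).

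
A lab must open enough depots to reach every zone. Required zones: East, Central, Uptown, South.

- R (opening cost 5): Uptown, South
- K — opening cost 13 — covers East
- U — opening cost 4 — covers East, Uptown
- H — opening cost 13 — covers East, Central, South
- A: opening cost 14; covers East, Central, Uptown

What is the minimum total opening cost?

This is an integer covering problem.
The greedy cost-per-new-zone heuristic would pick U, R, and H for 22, but a cheaper cover exists.
Choose U and H: together they cover East, Central, Uptown, South — every zone.
Total opening cost: 4 + 13 = 17.
No cover costs less than 17.

17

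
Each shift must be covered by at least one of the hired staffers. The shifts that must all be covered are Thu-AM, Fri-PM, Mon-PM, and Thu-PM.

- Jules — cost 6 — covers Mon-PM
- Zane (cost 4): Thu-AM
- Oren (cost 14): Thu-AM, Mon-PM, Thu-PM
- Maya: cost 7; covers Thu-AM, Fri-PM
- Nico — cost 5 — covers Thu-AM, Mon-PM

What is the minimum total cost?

The greedy cost-per-new-shift heuristic would pick Nico, Maya, and Oren for 26, but a cheaper cover exists.
Choose Oren and Maya: together they cover Thu-AM, Fri-PM, Mon-PM, Thu-PM — every shift.
Total cost: 14 + 7 = 21.
No cover costs less than 21.

21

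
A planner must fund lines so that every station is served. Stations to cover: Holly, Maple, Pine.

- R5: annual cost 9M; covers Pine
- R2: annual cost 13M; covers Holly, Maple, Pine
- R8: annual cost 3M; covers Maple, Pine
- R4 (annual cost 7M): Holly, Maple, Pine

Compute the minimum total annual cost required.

The greedy cost-per-new-station heuristic would pick R8 and R4 for 10, but a cheaper cover exists.
R4 alone covers Holly, Maple, Pine — every station.
Total annual cost: 7.
No cover costs less than 7.

7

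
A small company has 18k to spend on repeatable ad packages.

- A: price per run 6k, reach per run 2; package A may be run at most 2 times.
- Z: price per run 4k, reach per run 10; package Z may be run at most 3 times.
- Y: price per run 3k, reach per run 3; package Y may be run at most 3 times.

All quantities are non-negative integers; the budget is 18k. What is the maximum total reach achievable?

36

Take 3×Z and 2×Y: price 18 ≤ 18, reach 3·10 + 2·3 = 36.
Z has the best ratio (10/4) and is taken to its limit of 3; remaining capacity is filled optimally with the others.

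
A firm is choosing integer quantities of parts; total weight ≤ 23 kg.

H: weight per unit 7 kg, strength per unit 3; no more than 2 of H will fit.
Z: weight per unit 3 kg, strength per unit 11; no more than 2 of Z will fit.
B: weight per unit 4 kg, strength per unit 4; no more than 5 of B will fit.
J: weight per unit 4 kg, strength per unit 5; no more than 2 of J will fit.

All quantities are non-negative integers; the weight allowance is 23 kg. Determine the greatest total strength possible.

2×Z, 3×B, and 1×J: weight 22 ≤ 23, strength 2·11 + 3·4 + 1·5 = 39.
2×Z, 2×B, and 2×J: weight 22 ≤ 23, strength 2·11 + 2·4 + 2·5 = 40.
Best is 40.

40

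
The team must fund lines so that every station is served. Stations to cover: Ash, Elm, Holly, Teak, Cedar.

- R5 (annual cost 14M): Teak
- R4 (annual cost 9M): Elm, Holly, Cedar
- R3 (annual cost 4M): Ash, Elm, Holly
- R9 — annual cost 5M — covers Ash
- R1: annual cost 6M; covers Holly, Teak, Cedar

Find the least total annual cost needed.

10

Choose R3 and R1: together they cover Ash, Elm, Holly, Teak, Cedar — every station.
Total annual cost: 4 + 6 = 10.
No cover costs less than 10.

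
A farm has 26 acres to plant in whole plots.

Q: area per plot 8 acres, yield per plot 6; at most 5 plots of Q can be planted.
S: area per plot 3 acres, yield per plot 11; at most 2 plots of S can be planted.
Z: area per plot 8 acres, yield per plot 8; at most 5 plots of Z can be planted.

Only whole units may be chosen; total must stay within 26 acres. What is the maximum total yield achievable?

2×S and 2×Z: area 22 ≤ 26, yield 2·11 + 2·8 = 38.
1×Q, 2×S, and 1×Z: area 22 ≤ 26, yield 1·6 + 2·11 + 1·8 = 36.
Best is 38.

38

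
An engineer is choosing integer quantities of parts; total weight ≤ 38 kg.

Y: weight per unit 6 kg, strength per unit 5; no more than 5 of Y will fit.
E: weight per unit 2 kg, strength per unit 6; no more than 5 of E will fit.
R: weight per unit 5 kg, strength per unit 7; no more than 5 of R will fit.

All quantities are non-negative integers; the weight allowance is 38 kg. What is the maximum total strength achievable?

5×E and 5×R: weight 35 ≤ 38, strength 5·6 + 5·7 = 65.
1×Y, 5×E, and 4×R: weight 36 ≤ 38, strength 1·5 + 5·6 + 4·7 = 63.
Best is 65.

65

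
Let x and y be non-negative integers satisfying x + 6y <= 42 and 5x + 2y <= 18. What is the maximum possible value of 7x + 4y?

(x,y)=(1,6): 1·1+6·6=37≤42, 5·1+2·6=17≤18, objective 31.
(x,y)=(0,7): 1·0+6·7=42≤42, 5·0+2·7=14≤18, objective 28.
(x,y)=(1,5): 1·1+6·5=31≤42, 5·1+2·5=15≤18, objective 27.
Maximum is 31 at (x,y)=(1,6).

31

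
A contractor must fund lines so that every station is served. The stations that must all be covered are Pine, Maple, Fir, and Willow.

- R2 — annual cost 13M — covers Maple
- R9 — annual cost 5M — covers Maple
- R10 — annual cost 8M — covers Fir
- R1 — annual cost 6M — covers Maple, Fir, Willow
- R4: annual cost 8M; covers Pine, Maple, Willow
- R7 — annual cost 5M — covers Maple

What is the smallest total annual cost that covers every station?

Choose R1 and R4: together they cover Pine, Maple, Fir, Willow — every station.
Total annual cost: 6 + 8 = 14.
No cover costs less than 14.

14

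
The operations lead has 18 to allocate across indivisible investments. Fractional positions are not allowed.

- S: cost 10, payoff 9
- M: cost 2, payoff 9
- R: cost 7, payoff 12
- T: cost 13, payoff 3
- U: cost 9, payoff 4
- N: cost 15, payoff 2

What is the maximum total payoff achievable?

Allowing fractional choices, the relaxed optimum would be about 29.1, but investments are indivisible.
M + R: cost 2 + 7 = 9 ≤ 18, payoff 9 + 12 = 21.
M + R + U: cost 2 + 7 + 9 = 18 ≤ 18, payoff 9 + 12 + 4 = 25.
Best is M, R, and U with total payoff 25.

25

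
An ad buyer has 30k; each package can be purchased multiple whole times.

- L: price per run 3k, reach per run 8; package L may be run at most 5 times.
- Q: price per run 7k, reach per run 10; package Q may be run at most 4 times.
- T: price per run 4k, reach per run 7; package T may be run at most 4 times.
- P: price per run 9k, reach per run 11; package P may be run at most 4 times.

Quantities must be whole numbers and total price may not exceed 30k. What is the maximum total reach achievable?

5×L, 1×Q, and 2×T: price 30 ≤ 30, reach 5·8 + 1·10 + 2·7 = 64.
5×L and 3×T: price 27 ≤ 30, reach 5·8 + 3·7 = 61.
Best is 64.

64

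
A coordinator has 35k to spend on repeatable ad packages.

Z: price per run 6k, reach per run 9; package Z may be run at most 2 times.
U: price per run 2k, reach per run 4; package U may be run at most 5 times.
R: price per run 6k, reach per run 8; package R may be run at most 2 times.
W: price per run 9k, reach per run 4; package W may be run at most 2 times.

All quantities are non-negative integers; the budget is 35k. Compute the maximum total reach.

U has the best ratio (4/2); taking only U gives at most 5×4 = 20 (stopped by the supply cap of 5).
Mixing does better — 2×Z, 5×U, and 2×R: price 34 ≤ 35, reach 2·9 + 5·4 + 2·8 = 54.

54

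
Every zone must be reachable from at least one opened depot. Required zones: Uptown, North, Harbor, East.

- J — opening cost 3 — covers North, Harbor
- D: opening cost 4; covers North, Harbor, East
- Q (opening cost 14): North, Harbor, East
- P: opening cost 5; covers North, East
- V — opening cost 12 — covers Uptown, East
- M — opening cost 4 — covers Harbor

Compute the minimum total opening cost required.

15

The greedy cost-per-new-zone heuristic would pick D and V for 16, but a cheaper cover exists.
Choose J and V: together they cover Uptown, North, Harbor, East — every zone.
Total opening cost: 3 + 12 = 15.
No cover costs less than 15.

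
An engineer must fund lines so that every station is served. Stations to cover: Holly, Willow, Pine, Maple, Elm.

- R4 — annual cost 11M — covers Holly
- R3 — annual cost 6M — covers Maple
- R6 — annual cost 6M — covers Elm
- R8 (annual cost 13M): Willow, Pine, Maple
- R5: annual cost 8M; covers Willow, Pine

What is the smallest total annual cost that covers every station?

30

This is a weighted set-cover instance.
The greedy cost-per-new-station heuristic would pick R5, R3, R6, and R4 for 31, but a cheaper cover exists.
Choose R4, R6, and R8: together they cover Holly, Willow, Pine, Maple, Elm — every station.
Total annual cost: 11 + 6 + 13 = 30.
No cover costs less than 30.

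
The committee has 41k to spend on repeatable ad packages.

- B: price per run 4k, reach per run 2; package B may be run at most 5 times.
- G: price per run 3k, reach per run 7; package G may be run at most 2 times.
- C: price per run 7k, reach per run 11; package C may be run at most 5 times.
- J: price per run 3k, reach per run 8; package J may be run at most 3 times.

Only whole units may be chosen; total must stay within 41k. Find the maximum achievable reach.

75

J has the best ratio (8/3); taking only J gives at most 3×8 = 24 (stopped by the supply cap of 3).
Mixing does better — 1×G, 4×C, and 3×J: price 40 ≤ 41, reach 1·7 + 4·11 + 3·8 = 75.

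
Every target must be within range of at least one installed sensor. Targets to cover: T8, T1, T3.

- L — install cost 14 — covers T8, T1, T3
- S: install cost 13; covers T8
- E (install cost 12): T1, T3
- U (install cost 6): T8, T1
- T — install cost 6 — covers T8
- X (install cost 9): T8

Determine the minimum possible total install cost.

L alone covers T8, T1, T3 — every target.
Total install cost: 14.

14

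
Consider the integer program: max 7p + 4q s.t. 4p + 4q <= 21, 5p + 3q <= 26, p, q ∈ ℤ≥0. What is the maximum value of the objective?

(p,q)=(5,0): 4·5+4·0=20≤21, 5·5+3·0=25≤26, objective 35.
(p,q)=(4,1): 4·4+4·1=20≤21, 5·4+3·1=23≤26, objective 32.
(p,q)=(4,0): 4·4+4·0=16≤21, 5·4+3·0=20≤26, objective 28.
The best lattice point is (5,0), giving 35.

35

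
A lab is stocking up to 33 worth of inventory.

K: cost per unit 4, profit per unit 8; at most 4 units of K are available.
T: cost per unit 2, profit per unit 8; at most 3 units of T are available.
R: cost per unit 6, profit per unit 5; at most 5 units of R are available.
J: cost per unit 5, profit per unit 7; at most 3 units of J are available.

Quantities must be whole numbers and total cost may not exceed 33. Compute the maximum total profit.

T has the best ratio (8/2); taking only T gives at most 3×8 = 24 (stopped by the supply cap of 3).
Mixing does better — 4×K, 3×T, and 2×J: cost 32 ≤ 33, profit 4·8 + 3·8 + 2·7 = 70.

70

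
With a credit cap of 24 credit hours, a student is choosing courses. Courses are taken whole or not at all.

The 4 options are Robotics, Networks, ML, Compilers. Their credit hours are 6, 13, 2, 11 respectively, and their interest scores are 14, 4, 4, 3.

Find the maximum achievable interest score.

22

Allowing fractional choices, the relaxed optimum would be about 22.8, but courses are indivisible.
Robotics + Networks + ML: credit hours 6 + 13 + 2 = 21 ≤ 24, interest score 14 + 4 + 4 = 22.
Robotics + ML + Compilers: credit hours 6 + 2 + 11 = 19 ≤ 24, interest score 14 + 4 + 3 = 21.
Best is Robotics, Networks, and ML with total interest score 22.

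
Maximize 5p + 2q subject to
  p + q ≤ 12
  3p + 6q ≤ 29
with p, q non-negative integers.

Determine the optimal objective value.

45

The continuous relaxation peaks at (9.67, 0) with value 48.33; rounding to a feasible lattice point costs some objective.
(p,q)=(9,0): 1·9+1·0=9≤12, 3·9+6·0=27≤29, objective 45.
(p,q)=(8,0): 1·8+1·0=8≤12, 3·8+6·0=24≤29, objective 40.
Maximum is 45 at (p,q)=(9,0).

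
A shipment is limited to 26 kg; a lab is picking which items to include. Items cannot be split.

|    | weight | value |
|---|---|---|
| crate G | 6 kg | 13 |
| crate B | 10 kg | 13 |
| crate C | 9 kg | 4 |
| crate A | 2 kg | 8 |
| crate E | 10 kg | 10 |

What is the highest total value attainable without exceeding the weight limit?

Take crate G, crate B, and crate E: weight 6 + 10 + 10 = 26 ≤ 26, value 13 + 13 + 10 = 36.
No other feasible combination does better.

36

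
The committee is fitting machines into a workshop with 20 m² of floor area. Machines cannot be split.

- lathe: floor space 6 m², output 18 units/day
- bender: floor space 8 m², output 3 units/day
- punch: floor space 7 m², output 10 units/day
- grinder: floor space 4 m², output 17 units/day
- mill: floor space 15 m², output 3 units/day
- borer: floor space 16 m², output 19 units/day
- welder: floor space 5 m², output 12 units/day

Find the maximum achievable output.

lathe + grinder + welder: floor space 6 + 4 + 5 = 15 ≤ 20, output 18 + 17 + 12 = 47.
lathe + punch + grinder: floor space 6 + 7 + 4 = 17 ≤ 20, output 18 + 10 + 17 = 45.
Best is lathe, grinder, and welder with total output 47.

47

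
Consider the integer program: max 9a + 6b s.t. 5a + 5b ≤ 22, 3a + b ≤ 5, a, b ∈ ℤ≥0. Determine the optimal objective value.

24

Relaxing integrality, the LP optimum is 27.30 at (a,b) = (0.3, 4.1), which is not an integer point.
(a,b)=(0,4) is feasible, giving 24.
(a,b)=(0,3) is feasible, giving 18.
Maximum is 24 at (a,b)=(0,4).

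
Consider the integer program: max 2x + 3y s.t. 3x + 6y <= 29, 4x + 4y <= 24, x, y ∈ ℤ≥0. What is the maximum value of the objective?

Relaxing integrality, the LP optimum is 15.67 at (x,y) = (2.33, 3.67), which is not an integer point.
(x,y)=(3,3): 3·3+6·3=27≤29, 4·3+4·3=24≤24, objective 15.
(x,y)=(4,2): 3·4+6·2=24≤29, 4·4+4·2=24≤24, objective 14.
The best lattice point is (3,3), giving 15.

15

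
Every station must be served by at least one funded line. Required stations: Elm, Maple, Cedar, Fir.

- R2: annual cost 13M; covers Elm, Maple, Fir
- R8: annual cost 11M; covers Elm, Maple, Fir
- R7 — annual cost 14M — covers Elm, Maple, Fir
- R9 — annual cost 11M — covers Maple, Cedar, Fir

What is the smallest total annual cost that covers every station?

22

Choose R8 and R9: together they cover Elm, Maple, Cedar, Fir — every station.
Total annual cost: 11 + 11 = 22.
No cover costs less than 22.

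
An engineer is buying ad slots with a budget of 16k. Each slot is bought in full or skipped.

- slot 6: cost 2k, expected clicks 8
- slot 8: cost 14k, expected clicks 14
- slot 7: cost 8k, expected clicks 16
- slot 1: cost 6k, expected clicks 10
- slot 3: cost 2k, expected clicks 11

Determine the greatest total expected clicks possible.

Treat it as a binary knapsack problem.
Take slot 7, slot 1, and slot 3: cost 8 + 6 + 2 = 16 ≤ 16, expected clicks 16 + 10 + 11 = 37.
No other feasible combination does better.

37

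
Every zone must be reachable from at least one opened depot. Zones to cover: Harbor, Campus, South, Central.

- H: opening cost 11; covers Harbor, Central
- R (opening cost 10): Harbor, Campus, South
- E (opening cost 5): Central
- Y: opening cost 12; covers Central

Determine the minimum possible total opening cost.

15

Choose R and E: together they cover Harbor, Campus, South, Central — every zone.
Total opening cost: 10 + 5 = 15.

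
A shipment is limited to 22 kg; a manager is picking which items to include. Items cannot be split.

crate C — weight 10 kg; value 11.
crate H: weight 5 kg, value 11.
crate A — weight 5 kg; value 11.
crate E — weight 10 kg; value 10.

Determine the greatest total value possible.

33

Treat it as a binary knapsack problem.
Allowing fractional choices, the relaxed optimum would be about 35.0, but items are indivisible.
crate H + crate A + crate E: weight 5 + 5 + 10 = 20 ≤ 22, value 11 + 11 + 10 = 32.
crate C + crate H + crate A: weight 10 + 5 + 5 = 20 ≤ 22, value 11 + 11 + 11 = 33.
Best is crate C, crate H, and crate A with total value 33.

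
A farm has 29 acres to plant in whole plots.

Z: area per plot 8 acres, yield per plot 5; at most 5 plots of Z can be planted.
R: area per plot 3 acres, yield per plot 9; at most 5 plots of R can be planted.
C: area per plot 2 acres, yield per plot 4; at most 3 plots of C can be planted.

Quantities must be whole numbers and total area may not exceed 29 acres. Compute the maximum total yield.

62

R has the best ratio (9/3); taking only R gives at most 5×9 = 45 (stopped by the supply cap of 5).
Mixing does better — 1×Z, 5×R, and 3×C: area 29 ≤ 29, yield 1·5 + 5·9 + 3·4 = 62.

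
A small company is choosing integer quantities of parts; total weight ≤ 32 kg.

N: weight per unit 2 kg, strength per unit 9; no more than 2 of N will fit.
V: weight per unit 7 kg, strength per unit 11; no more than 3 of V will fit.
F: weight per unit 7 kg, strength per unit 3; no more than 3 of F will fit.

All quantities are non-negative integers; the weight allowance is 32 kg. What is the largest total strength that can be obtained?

54

2×N, 3×V, and 1×F: weight 32 ≤ 32, strength 2·9 + 3·11 + 1·3 = 54.
2×N and 3×V: weight 25 ≤ 32, strength 2·9 + 3·11 = 51.
Best is 54.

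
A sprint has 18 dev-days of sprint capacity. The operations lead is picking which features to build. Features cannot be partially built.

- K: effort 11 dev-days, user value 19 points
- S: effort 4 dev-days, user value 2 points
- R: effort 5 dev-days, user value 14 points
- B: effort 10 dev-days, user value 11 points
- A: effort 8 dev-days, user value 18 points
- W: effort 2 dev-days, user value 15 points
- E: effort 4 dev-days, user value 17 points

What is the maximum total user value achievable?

Take S, A, W, and E: effort 4 + 8 + 2 + 4 = 18 ≤ 18, user value 2 + 18 + 15 + 17 = 52.
No other feasible combination does better.

52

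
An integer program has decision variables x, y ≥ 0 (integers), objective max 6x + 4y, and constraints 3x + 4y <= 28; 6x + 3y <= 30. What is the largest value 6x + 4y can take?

(x,y)=(3,4): 3·3+4·4=25≤28, 6·3+3·4=30≤30, objective 34.
(x,y)=(2,5): 3·2+4·5=26≤28, 6·2+3·5=27≤30, objective 32.
The best lattice point is (3,4), giving 34.

34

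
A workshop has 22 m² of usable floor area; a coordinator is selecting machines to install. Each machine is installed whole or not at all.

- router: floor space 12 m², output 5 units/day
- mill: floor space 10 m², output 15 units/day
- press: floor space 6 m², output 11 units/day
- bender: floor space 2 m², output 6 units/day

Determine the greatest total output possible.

32

Take mill, press, and bender: floor space 10 + 6 + 2 = 18 ≤ 22, output 15 + 11 + 6 = 32.
No other feasible combination does better.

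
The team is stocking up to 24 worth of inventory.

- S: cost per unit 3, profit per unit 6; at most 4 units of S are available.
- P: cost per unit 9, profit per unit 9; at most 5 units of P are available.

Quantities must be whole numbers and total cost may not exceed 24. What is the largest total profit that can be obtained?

S has the best ratio (6/3); taking only S gives at most 4×6 = 24 (stopped by the supply cap of 4).
Mixing does better — 4×S and 1×P: cost 21 ≤ 24, profit 4·6 + 1·9 = 33.

33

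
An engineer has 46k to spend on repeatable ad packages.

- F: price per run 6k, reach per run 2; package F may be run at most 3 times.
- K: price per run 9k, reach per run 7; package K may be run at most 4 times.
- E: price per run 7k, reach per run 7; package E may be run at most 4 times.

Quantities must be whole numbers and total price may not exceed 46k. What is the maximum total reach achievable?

42

This is a bounded integer knapsack.
1×F, 1×K, and 4×E: price 43 ≤ 46, reach 1·2 + 1·7 + 4·7 = 37.
2×K and 4×E: price 46 ≤ 46, reach 2·7 + 4·7 = 42.
Best is 42.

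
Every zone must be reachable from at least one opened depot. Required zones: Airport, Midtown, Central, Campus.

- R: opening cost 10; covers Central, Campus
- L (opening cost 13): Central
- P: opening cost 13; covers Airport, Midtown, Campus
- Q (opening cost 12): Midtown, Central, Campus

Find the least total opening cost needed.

The greedy cost-per-new-zone heuristic would pick Q and P for 25, but a cheaper cover exists.
Choose R and P: together they cover Airport, Midtown, Central, Campus — every zone.
Total opening cost: 10 + 13 = 23.
No cover costs less than 23.

23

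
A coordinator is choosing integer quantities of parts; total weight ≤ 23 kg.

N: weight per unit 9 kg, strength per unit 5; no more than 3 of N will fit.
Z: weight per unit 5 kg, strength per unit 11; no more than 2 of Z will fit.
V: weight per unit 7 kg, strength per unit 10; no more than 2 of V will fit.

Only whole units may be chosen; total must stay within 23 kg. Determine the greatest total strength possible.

1×Z and 2×V: weight 19 ≤ 23, strength 1·11 + 2·10 = 31.
2×Z and 1×V: weight 17 ≤ 23, strength 2·11 + 1·10 = 32.
Best is 32.

32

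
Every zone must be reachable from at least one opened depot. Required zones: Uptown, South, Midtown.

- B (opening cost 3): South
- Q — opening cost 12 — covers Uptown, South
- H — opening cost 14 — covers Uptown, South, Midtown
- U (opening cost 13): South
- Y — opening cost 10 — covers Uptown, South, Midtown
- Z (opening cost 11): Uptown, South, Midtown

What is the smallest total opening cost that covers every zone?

This is a weighted set-cover instance.
The greedy cost-per-new-zone heuristic would pick B and Y for 13, but a cheaper cover exists.
Y alone covers Uptown, South, Midtown — every zone.
Total opening cost: 10.
No cover costs less than 10.

10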